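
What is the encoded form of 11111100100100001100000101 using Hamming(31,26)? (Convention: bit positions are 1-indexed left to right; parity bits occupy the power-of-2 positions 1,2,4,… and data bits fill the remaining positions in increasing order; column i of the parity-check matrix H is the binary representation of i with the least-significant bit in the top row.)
Codeword c = d · G (mod 2), d = 11111100100100001100000101:
  c[0] = d·G[:,0] = (11111100100100001100000101)·(11011010101101010101010101) mod 2 = 1+1+0+1+1+0+0+0+1+0+0+1+0+0+0+0+0+1+0+0+0+0+0+1+0+1 mod 2 = 1
  c[1] = d·G[:,1] = (11111100100100001100000101)·(10110110011011001100110011) mod 2 = 1+0+1+1+0+1+0+0+0+0+0+0+0+0+0+0+1+1+0+0+0+0+0+0+0+1 mod 2 = 1
  c[2] = d·G[:,2] = (11111100100100001100000101)·(10000000000000000000000000) mod 2 = 1+0+0+0+0+0+0+0+0+0+0+0+0+0+0+0+0+0+0+0+0+0+0+0+0+0 mod 2 = 1
  c[3] = d·G[:,3] = (11111100100100001100000101)·(01110001111000111100001111) mod 2 = 0+1+1+1+0+0+0+0+1+0+0+0+0+0+0+0+1+1+0+0+0+0+0+1+0+1 mod 2 = 0
  c[4] = d·G[:,4] = (11111100100100001100000101)·(01000000000000000000000000) mod 2 = 0+1+0+0+0+0+0+0+0+0+0+0+0+0+0+0+0+0+0+0+0+0+0+0+0+0 mod 2 = 1
  c[5] = d·G[:,5] = (11111100100100001100000101)·(00100000000000000000000000) mod 2 = 0+0+1+0+0+0+0+0+0+0+0+0+0+0+0+0+0+0+0+0+0+0+0+0+0+0 mod 2 = 1
  c[6] = d·G[:,6] = (11111100100100001100000101)·(00010000000000000000000000) mod 2 = 0+0+0+1+0+0+0+0+0+0+0+0+0+0+0+0+0+0+0+0+0+0+0+0+0+0 mod 2 = 1
  c[7] = d·G[:,7] = (11111100100100001100000101)·(00001111111000000011111111) mod 2 = 0+0+0+0+1+1+0+0+1+0+0+0+0+0+0+0+0+0+0+0+0+0+0+1+0+1 mod 2 = 1
  c[8] = d·G[:,8] = (11111100100100001100000101)·(00001000000000000000000000) mod 2 = 0+0+0+0+1+0+0+0+0+0+0+0+0+0+0+0+0+0+0+0+0+0+0+0+0+0 mod 2 = 1
  c[9] = d·G[:,9] = (11111100100100001100000101)·(00000100000000000000000000) mod 2 = 0+0+0+0+0+1+0+0+0+0+0+0+0+0+0+0+0+0+0+0+0+0+0+0+0+0 mod 2 = 1
  c[10] = d·G[:,10] = (11111100100100001100000101)·(00000010000000000000000000) mod 2 = 0+0+0+0+0+0+0+0+0+0+0+0+0+0+0+0+0+0+0+0+0+0+0+0+0+0 mod 2 = 0
  c[11] = d·G[:,11] = (11111100100100001100000101)·(00000001000000000000000000) mod 2 = 0+0+0+0+0+0+0+0+0+0+0+0+0+0+0+0+0+0+0+0+0+0+0+0+0+0 mod 2 = 0
  c[12] = d·G[:,12] = (11111100100100001100000101)·(00000000100000000000000000) mod 2 = 0+0+0+0+0+0+0+0+1+0+0+0+0+0+0+0+0+0+0+0+0+0+0+0+0+0 mod 2 = 1
  c[13] = d·G[:,13] = (11111100100100001100000101)·(00000000010000000000000000) mod 2 = 0+0+0+0+0+0+0+0+0+0+0+0+0+0+0+0+0+0+0+0+0+0+0+0+0+0 mod 2 = 0
  c[14] = d·G[:,14] = (11111100100100001100000101)·(00000000001000000000000000) mod 2 = 0+0+0+0+0+0+0+0+0+0+0+0+0+0+0+0+0+0+0+0+0+0+0+0+0+0 mod 2 = 0
  c[15] = d·G[:,15] = (11111100100100001100000101)·(00000000000111111111111111) mod 2 = 0+0+0+0+0+0+0+0+0+0+0+1+0+0+0+0+1+1+0+0+0+0+0+1+0+1 mod 2 = 1
  c[16] = d·G[:,16] = (11111100100100001100000101)·(00000000000100000000000000) mod 2 = 0+0+0+0+0+0+0+0+0+0+0+1+0+0+0+0+0+0+0+0+0+0+0+0+0+0 mod 2 = 1
  c[17] = d·G[:,17] = (11111100100100001100000101)·(00000000000010000000000000) mod 2 = 0+0+0+0+0+0+0+0+0+0+0+0+0+0+0+0+0+0+0+0+0+0+0+0+0+0 mod 2 = 0
  c[18] = d·G[:,18] = (11111100100100001100000101)·(00000000000001000000000000) mod 2 = 0+0+0+0+0+0+0+0+0+0+0+0+0+0+0+0+0+0+0+0+0+0+0+0+0+0 mod 2 = 0
  c[19] = d·G[:,19] = (11111100100100001100000101)·(00000000000000100000000000) mod 2 = 0+0+0+0+0+0+0+0+0+0+0+0+0+0+0+0+0+0+0+0+0+0+0+0+0+0 mod 2 = 0
  c[20] = d·G[:,20] = (11111100100100001100000101)·(00000000000000010000000000) mod 2 = 0+0+0+0+0+0+0+0+0+0+0+0+0+0+0+0+0+0+0+0+0+0+0+0+0+0 mod 2 = 0
  c[21] = d·G[:,21] = (11111100100100001100000101)·(00000000000000001000000000) mod 2 = 0+0+0+0+0+0+0+0+0+0+0+0+0+0+0+0+1+0+0+0+0+0+0+0+0+0 mod 2 = 1
  c[22] = d·G[:,22] = (11111100100100001100000101)·(00000000000000000100000000) mod 2 = 0+0+0+0+0+0+0+0+0+0+0+0+0+0+0+0+0+1+0+0+0+0+0+0+0+0 mod 2 = 1
  c[23] = d·G[:,23] = (11111100100100001100000101)·(00000000000000000010000000) mod 2 = 0+0+0+0+0+0+0+0+0+0+0+0+0+0+0+0+0+0+0+0+0+0+0+0+0+0 mod 2 = 0
  c[24] = d·G[:,24] = (11111100100100001100000101)·(00000000000000000001000000) mod 2 = 0+0+0+0+0+0+0+0+0+0+0+0+0+0+0+0+0+0+0+0+0+0+0+0+0+0 mod 2 = 0
  c[25] = d·G[:,25] = (11111100100100001100000101)·(00000000000000000000100000) mod 2 = 0+0+0+0+0+0+0+0+0+0+0+0+0+0+0+0+0+0+0+0+0+0+0+0+0+0 mod 2 = 0
  c[26] = d·G[:,26] = (11111100100100001100000101)·(00000000000000000000010000) mod 2 = 0+0+0+0+0+0+0+0+0+0+0+0+0+0+0+0+0+0+0+0+0+0+0+0+0+0 mod 2 = 0
  c[27] = d·G[:,27] = (11111100100100001100000101)·(00000000000000000000001000) mod 2 = 0+0+0+0+0+0+0+0+0+0+0+0+0+0+0+0+0+0+0+0+0+0+0+0+0+0 mod 2 = 0
  c[28] = d·G[:,28] = (11111100100100001100000101)·(00000000000000000000000100) mod 2 = 0+0+0+0+0+0+0+0+0+0+0+0+0+0+0+0+0+0+0+0+0+0+0+1+0+0 mod 2 = 1
  c[29] = d·G[:,29] = (11111100100100001100000101)·(00000000000000000000000010) mod 2 = 0+0+0+0+0+0+0+0+0+0+0+0+0+0+0+0+0+0+0+0+0+0+0+0+0+0 mod 2 = 0
  c[30] = d·G[:,30] = (11111100100100001100000101)·(00000000000000000000000001) mod 2 = 0+0+0+0+0+0+0+0+0+0+0+0+0+0+0+0+0+0+0+0+0+0+0+0+0+1 mod 2 = 1
Codeword = 1110111111001001100001100000101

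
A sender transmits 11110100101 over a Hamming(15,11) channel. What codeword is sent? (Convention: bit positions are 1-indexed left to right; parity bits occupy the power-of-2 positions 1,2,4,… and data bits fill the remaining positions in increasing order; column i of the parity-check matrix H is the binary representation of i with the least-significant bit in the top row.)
Codeword c = d · G (mod 2), d = 11110100101:
  c[0] = d·G[:,0] = (11110100101)·(11011010101) mod 2 = 1+1+0+1+0+0+0+0+1+0+1 mod 2 = 1
  c[1] = d·G[:,1] = (11110100101)·(10110110011) mod 2 = 1+0+1+1+0+1+0+0+0+0+1 mod 2 = 1
  c[2] = d·G[:,2] = (11110100101)·(10000000000) mod 2 = 1+0+0+0+0+0+0+0+0+0+0 mod 2 = 1
  c[3] = d·G[:,3] = (11110100101)·(01110001111) mod 2 = 0+1+1+1+0+0+0+0+1+0+1 mod 2 = 1
  c[4] = d·G[:,4] = (11110100101)·(01000000000) mod 2 = 0+1+0+0+0+0+0+0+0+0+0 mod 2 = 1
  c[5] = d·G[:,5] = (11110100101)·(00100000000) mod 2 = 0+0+1+0+0+0+0+0+0+0+0 mod 2 = 1
  c[6] = d·G[:,6] = (11110100101)·(00010000000) mod 2 = 0+0+0+1+0+0+0+0+0+0+0 mod 2 = 1
  c[7] = d·G[:,7] = (11110100101)·(00001111111) mod 2 = 0+0+0+0+0+1+0+0+1+0+1 mod 2 = 1
  c[8] = d·G[:,8] = (11110100101)·(00001000000) mod 2 = 0+0+0+0+0+0+0+0+0+0+0 mod 2 = 0
  c[9] = d·G[:,9] = (11110100101)·(00000100000) mod 2 = 0+0+0+0+0+1+0+0+0+0+0 mod 2 = 1
  c[10] = d·G[:,10] = (11110100101)·(00000010000) mod 2 = 0+0+0+0+0+0+0+0+0+0+0 mod 2 = 0
  c[11] = d·G[:,11] = (11110100101)·(00000001000) mod 2 = 0+0+0+0+0+0+0+0+0+0+0 mod 2 = 0
  c[12] = d·G[:,12] = (11110100101)·(00000000100) mod 2 = 0+0+0+0+0+0+0+0+1+0+0 mod 2 = 1
  c[13] = d·G[:,13] = (11110100101)·(00000000010) mod 2 = 0+0+0+0+0+0+0+0+0+0+0 mod 2 = 0
  c[14] = d·G[:,14] = (11110100101)·(00000000001) mod 2 = 0+0+0+0+0+0+0+0+0+0+1 mod 2 = 1
Codeword = 111111110100101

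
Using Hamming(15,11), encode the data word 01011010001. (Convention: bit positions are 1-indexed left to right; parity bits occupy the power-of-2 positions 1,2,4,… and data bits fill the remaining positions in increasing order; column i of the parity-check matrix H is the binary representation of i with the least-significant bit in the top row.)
Codeword c = d · G (mod 2), d = 01011010001:
  c[0] = d·G[:,0] = (01011010001)·(11011010101) mod 2 = 0+1+0+1+1+0+1+0+0+0+1 mod 2 = 1
  c[1] = d·G[:,1] = (01011010001)·(10110110011) mod 2 = 0+0+0+1+0+0+1+0+0+0+1 mod 2 = 1
  c[2] = d·G[:,2] = (01011010001)·(10000000000) mod 2 = 0+0+0+0+0+0+0+0+0+0+0 mod 2 = 0
  c[3] = d·G[:,3] = (01011010001)·(01110001111) mod 2 = 0+1+0+1+0+0+0+0+0+0+1 mod 2 = 1
  c[4] = d·G[:,4] = (01011010001)·(01000000000) mod 2 = 0+1+0+0+0+0+0+0+0+0+0 mod 2 = 1
  c[5] = d·G[:,5] = (01011010001)·(00100000000) mod 2 = 0+0+0+0+0+0+0+0+0+0+0 mod 2 = 0
  c[6] = d·G[:,6] = (01011010001)·(00010000000) mod 2 = 0+0+0+1+0+0+0+0+0+0+0 mod 2 = 1
  c[7] = d·G[:,7] = (01011010001)·(00001111111) mod 2 = 0+0+0+0+1+0+1+0+0+0+1 mod 2 = 1
  c[8] = d·G[:,8] = (01011010001)·(00001000000) mod 2 = 0+0+0+0+1+0+0+0+0+0+0 mod 2 = 1
  c[9] = d·G[:,9] = (01011010001)·(00000100000) mod 2 = 0+0+0+0+0+0+0+0+0+0+0 mod 2 = 0
  c[10] = d·G[:,10] = (01011010001)·(00000010000) mod 2 = 0+0+0+0+0+0+1+0+0+0+0 mod 2 = 1
  c[11] = d·G[:,11] = (01011010001)·(00000001000) mod 2 = 0+0+0+0+0+0+0+0+0+0+0 mod 2 = 0
  c[12] = d·G[:,12] = (01011010001)·(00000000100) mod 2 = 0+0+0+0+0+0+0+0+0+0+0 mod 2 = 0
  c[13] = d·G[:,13] = (01011010001)·(00000000010) mod 2 = 0+0+0+0+0+0+0+0+0+0+0 mod 2 = 0
  c[14] = d·G[:,14] = (01011010001)·(00000000001) mod 2 = 0+0+0+0+0+0+0+0+0+0+1 mod 2 = 1
Codeword = 110110111010001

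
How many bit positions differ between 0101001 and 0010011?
XOR = 0111010, count of 1s = 4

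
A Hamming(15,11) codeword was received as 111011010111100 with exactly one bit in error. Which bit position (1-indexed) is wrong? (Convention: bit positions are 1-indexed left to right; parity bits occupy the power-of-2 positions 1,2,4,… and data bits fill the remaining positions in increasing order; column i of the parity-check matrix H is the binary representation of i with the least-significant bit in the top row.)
Syndrome s = H · r^T (mod 2), r = 111011010111100:
  s[0] = (101010101010101)·(111011010111100) mod 2 = 1+0+1+0+1+0+0+0+0+0+1+0+1+0+0 mod 2 = 1
  s[1] = (011001100110011)·(111011010111100) mod 2 = 0+1+1+0+0+1+0+0+0+1+1+0+0+0+0 mod 2 = 1
  s[2] = (000111100001111)·(111011010111100) mod 2 = 0+0+0+0+1+1+0+0+0+0+0+1+1+0+0 mod 2 = 0
  s[3] = (000000011111111)·(111011010111100) mod 2 = 0+0+0+0+0+0+0+1+0+1+1+1+1+0+0 mod 2 = 1
Syndrome = 1101
Column i of H is the binary representation of i, so the syndrome is the binary index of the flipped bit.
Read s = 1101 with s[0] as LSB: 1·2^0 + 1·2^1 + 0·2^2 + 1·2^3 = 11.
Error is at bit position 11.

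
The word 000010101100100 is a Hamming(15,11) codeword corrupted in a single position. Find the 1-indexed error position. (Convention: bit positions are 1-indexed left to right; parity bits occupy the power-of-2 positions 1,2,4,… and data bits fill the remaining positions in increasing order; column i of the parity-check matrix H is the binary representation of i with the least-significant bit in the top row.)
Syndrome s = H · r^T (mod 2), r = 000010101100100:
  s[0] = (101010101010101)·(000010101100100) mod 2 = 0+0+0+0+1+0+1+0+1+0+0+0+1+0+0 mod 2 = 0
  s[1] = (011001100110011)·(000010101100100) mod 2 = 0+0+0+0+0+0+1+0+0+1+0+0+0+0+0 mod 2 = 0
  s[2] = (000111100001111)·(000010101100100) mod 2 = 0+0+0+0+1+0+1+0+0+0+0+0+1+0+0 mod 2 = 1
  s[3] = (000000011111111)·(000010101100100) mod 2 = 0+0+0+0+0+0+0+0+1+1+0+0+1+0+0 mod 2 = 1
Syndrome = 0011
Column i of H is the binary representation of i, so the syndrome is the binary index of the flipped bit.
Read s = 0011 with s[0] as LSB: 0·2^0 + 0·2^1 + 1·2^2 + 1·2^3 = 12.
Error is at bit position 12.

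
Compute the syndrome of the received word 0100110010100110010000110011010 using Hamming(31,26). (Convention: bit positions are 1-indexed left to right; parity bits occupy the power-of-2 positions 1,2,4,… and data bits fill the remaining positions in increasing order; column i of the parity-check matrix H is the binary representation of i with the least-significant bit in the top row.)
Syndrome s = H · r^T (mod 2), r = 0100110010100110010000110011010:
  s[0] = (1010101010101010101010101010101)·(0100110010100110010000110011010) mod 2 = 0+0+0+0+1+0+0+0+1+0+1+0+0+0+1+0+0+0+0+0+0+0+1+0+0+0+1+0+0+0+0 mod 2 = 0
  s[1] = (0110011001100110011001100110011)·(0100110010100110010000110011010) mod 2 = 0+1+0+0+0+1+0+0+0+0+1+0+0+1+1+0+0+1+0+0+0+0+1+0+0+0+1+0+0+1+0 mod 2 = 1
  s[2] = (0001111000011110000111100001111)·(0100110010100110010000110011010) mod 2 = 0+0+0+0+1+1+0+0+0+0+0+0+0+1+1+0+0+0+0+0+0+0+1+0+0+0+0+1+0+1+0 mod 2 = 1
  s[3] = (0000000111111110000000011111111)·(0100110010100110010000110011010) mod 2 = 0+0+0+0+0+0+0+0+1+0+1+0+0+1+1+0+0+0+0+0+0+0+0+1+0+0+1+1+0+1+0 mod 2 = 0
  s[4] = (0000000000000001111111111111111)·(0100110010100110010000110011010) mod 2 = 0+0+0+0+0+0+0+0+0+0+0+0+0+0+0+0+0+1+0+0+0+0+1+1+0+0+1+1+0+1+0 mod 2 = 0
Syndrome = 01100
Non-zero syndrome: error at position 6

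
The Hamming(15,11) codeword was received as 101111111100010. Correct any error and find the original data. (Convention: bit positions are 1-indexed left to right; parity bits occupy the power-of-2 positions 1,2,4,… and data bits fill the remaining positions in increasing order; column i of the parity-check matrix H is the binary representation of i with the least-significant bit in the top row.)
Syndrome s = H · r^T (mod 2), r = 101111111100010:
  s[0] = (101010101010101)·(101111111100010) mod 2 = 1+0+1+0+1+0+1+0+1+0+0+0+0+0+0 mod 2 = 1
  s[1] = (011001100110011)·(101111111100010) mod 2 = 0+0+1+0+0+1+1+0+0+1+0+0+0+1+0 mod 2 = 1
  s[2] = (000111100001111)·(101111111100010) mod 2 = 0+0+0+1+1+1+1+0+0+0+0+0+0+1+0 mod 2 = 1
  s[3] = (000000011111111)·(101111111100010) mod 2 = 0+0+0+0+0+0+0+1+1+1+0+0+0+1+0 mod 2 = 0
Syndrome = 1110
Column 7 of H equals this syndrome → error at bit 7 (1-indexed).
Flip bit 7: 101111111100010 → 101111011100010
Extract data bits at positions {3,5,6,7,9,10,11,12,13,14,15}: 11101100010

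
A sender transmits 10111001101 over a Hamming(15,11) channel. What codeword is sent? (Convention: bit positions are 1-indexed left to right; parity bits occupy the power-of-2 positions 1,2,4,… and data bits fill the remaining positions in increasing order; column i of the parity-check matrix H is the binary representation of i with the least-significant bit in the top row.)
Codeword c = d · G (mod 2), d = 10111001101:
  c[0] = d·G[:,0] = (10111001101)·(11011010101) mod 2 = 1+0+0+1+1+0+0+0+1+0+1 mod 2 = 1
  c[1] = d·G[:,1] = (10111001101)·(10110110011) mod 2 = 1+0+1+1+0+0+0+0+0+0+1 mod 2 = 0
  c[2] = d·G[:,2] = (10111001101)·(10000000000) mod 2 = 1+0+0+0+0+0+0+0+0+0+0 mod 2 = 1
  c[3] = d·G[:,3] = (10111001101)·(01110001111) mod 2 = 0+0+1+1+0+0+0+1+1+0+1 mod 2 = 1
  c[4] = d·G[:,4] = (10111001101)·(01000000000) mod 2 = 0+0+0+0+0+0+0+0+0+0+0 mod 2 = 0
  c[5] = d·G[:,5] = (10111001101)·(00100000000) mod 2 = 0+0+1+0+0+0+0+0+0+0+0 mod 2 = 1
  c[6] = d·G[:,6] = (10111001101)·(00010000000) mod 2 = 0+0+0+1+0+0+0+0+0+0+0 mod 2 = 1
  c[7] = d·G[:,7] = (10111001101)·(00001111111) mod 2 = 0+0+0+0+1+0+0+1+1+0+1 mod 2 = 0
  c[8] = d·G[:,8] = (10111001101)·(00001000000) mod 2 = 0+0+0+0+1+0+0+0+0+0+0 mod 2 = 1
  c[9] = d·G[:,9] = (10111001101)·(00000100000) mod 2 = 0+0+0+0+0+0+0+0+0+0+0 mod 2 = 0
  c[10] = d·G[:,10] = (10111001101)·(00000010000) mod 2 = 0+0+0+0+0+0+0+0+0+0+0 mod 2 = 0
  c[11] = d·G[:,11] = (10111001101)·(00000001000) mod 2 = 0+0+0+0+0+0+0+1+0+0+0 mod 2 = 1
  c[12] = d·G[:,12] = (10111001101)·(00000000100) mod 2 = 0+0+0+0+0+0+0+0+1+0+0 mod 2 = 1
  c[13] = d·G[:,13] = (10111001101)·(00000000010) mod 2 = 0+0+0+0+0+0+0+0+0+0+0 mod 2 = 0
  c[14] = d·G[:,14] = (10111001101)·(00000000001) mod 2 = 0+0+0+0+0+0+0+0+0+0+1 mod 2 = 1
Codeword = 101101101001101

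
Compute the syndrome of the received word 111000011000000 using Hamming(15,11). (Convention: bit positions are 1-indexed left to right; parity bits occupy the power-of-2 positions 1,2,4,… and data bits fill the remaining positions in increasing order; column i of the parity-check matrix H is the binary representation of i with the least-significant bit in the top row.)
Syndrome s = H · r^T (mod 2), r = 111000011000000:
  s[0] = (101010101010101)·(111000011000000) mod 2 = 1+0+1+0+0+0+0+0+1+0+0+0+0+0+0 mod 2 = 1
  s[1] = (011001100110011)·(111000011000000) mod 2 = 0+1+1+0+0+0+0+0+0+0+0+0+0+0+0 mod 2 = 0
  s[2] = (000111100001111)·(111000011000000) mod 2 = 0+0+0+0+0+0+0+0+0+0+0+0+0+0+0 mod 2 = 0
  s[3] = (000000011111111)·(111000011000000) mod 2 = 0+0+0+0+0+0+0+1+1+0+0+0+0+0+0 mod 2 = 0
Syndrome = 1000
Non-zero syndrome: error at position 1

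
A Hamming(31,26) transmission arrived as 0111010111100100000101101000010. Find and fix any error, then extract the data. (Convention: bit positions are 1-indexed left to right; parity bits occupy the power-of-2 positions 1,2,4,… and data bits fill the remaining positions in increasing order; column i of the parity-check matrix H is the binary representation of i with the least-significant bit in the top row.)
Syndrome s = H · r^T (mod 2), r = 0111010111100100000101101000010:
  s[0] = (1010101010101010101010101010101)·(0111010111100100000101101000010) mod 2 = 0+0+1+0+0+0+0+0+1+0+1+0+0+0+0+0+0+0+0+0+0+0+1+0+1+0+0+0+0+0+0 mod 2 = 1
  s[1] = (0110011001100110011001100110011)·(0111010111100100000101101000010) mod 2 = 0+1+1+0+0+1+0+0+0+1+1+0+0+1+0+0+0+0+0+0+0+1+1+0+0+0+0+0+0+1+0 mod 2 = 1
  s[2] = (0001111000011110000111100001111)·(0111010111100100000101101000010) mod 2 = 0+0+0+1+0+1+0+0+0+0+0+0+0+1+0+0+0+0+0+1+0+1+1+0+0+0+0+0+0+1+0 mod 2 = 1
  s[3] = (0000000111111110000000011111111)·(0111010111100100000101101000010) mod 2 = 0+0+0+0+0+0+0+1+1+1+1+0+0+1+0+0+0+0+0+0+0+0+0+0+1+0+0+0+0+1+0 mod 2 = 1
  s[4] = (0000000000000001111111111111111)·(0111010111100100000101101000010) mod 2 = 0+0+0+0+0+0+0+0+0+0+0+0+0+0+0+0+0+0+0+1+0+1+1+0+1+0+0+0+0+1+0 mod 2 = 1
Syndrome = 11111
Column 31 of H equals this syndrome → error at bit 31 (1-indexed).
Flip bit 31: 0111010111100100000101101000010 → 0111010111100100000101101000011
Extract data bits at positions {3,5,6,7,9,10,11,12,13,14,15,17,18,19,20,21,22,23,24,25,26,27,28,29,30,31}: 10101110010000101101000011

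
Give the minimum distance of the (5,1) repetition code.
d_min = 5 (the only two codewords are 0…0 and 1…1, differing in all 5 positions).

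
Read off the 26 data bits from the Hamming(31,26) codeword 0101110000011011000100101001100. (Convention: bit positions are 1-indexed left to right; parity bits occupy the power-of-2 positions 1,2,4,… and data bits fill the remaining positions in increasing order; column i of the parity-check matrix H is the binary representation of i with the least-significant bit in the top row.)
Parity bits occupy power-of-2 positions; data bits are at positions {3,5,6,7,9,10,11,12,13,14,15,17,18,19,20,21,22,23,24,25,26,27,28,29,30,31} (1-indexed).
Extract: c[3]=0 c[5]=1 c[6]=1 c[7]=0 c[9]=0 c[10]=0 c[11]=0 c[12]=1 c[13]=1 c[14]=0 c[15]=1 c[17]=0 c[18]=0 c[19]=0 c[20]=1 c[21]=0 c[22]=0 c[23]=1 c[24]=0 c[25]=1 c[26]=0 c[27]=0 c[28]=1 c[29]=1 c[30]=0 c[31]=0
Data = 01100001101000100101001100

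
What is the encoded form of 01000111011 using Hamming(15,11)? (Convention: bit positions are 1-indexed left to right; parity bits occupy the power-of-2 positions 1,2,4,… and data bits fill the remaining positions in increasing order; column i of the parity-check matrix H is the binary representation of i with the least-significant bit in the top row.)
Codeword c = d · G (mod 2), d = 01000111011:
  c[0] = d·G[:,0] = (01000111011)·(11011010101) mod 2 = 0+1+0+0+0+0+1+0+0+0+1 mod 2 = 1
  c[1] = d·G[:,1] = (01000111011)·(10110110011) mod 2 = 0+0+0+0+0+1+1+0+0+1+1 mod 2 = 0
  c[2] = d·G[:,2] = (01000111011)·(10000000000) mod 2 = 0+0+0+0+0+0+0+0+0+0+0 mod 2 = 0
  c[3] = d·G[:,3] = (01000111011)·(01110001111) mod 2 = 0+1+0+0+0+0+0+1+0+1+1 mod 2 = 0
  c[4] = d·G[:,4] = (01000111011)·(01000000000) mod 2 = 0+1+0+0+0+0+0+0+0+0+0 mod 2 = 1
  c[5] = d·G[:,5] = (01000111011)·(00100000000) mod 2 = 0+0+0+0+0+0+0+0+0+0+0 mod 2 = 0
  c[6] = d·G[:,6] = (01000111011)·(00010000000) mod 2 = 0+0+0+0+0+0+0+0+0+0+0 mod 2 = 0
  c[7] = d·G[:,7] = (01000111011)·(00001111111) mod 2 = 0+0+0+0+0+1+1+1+0+1+1 mod 2 = 1
  c[8] = d·G[:,8] = (01000111011)·(00001000000) mod 2 = 0+0+0+0+0+0+0+0+0+0+0 mod 2 = 0
  c[9] = d·G[:,9] = (01000111011)·(00000100000) mod 2 = 0+0+0+0+0+1+0+0+0+0+0 mod 2 = 1
  c[10] = d·G[:,10] = (01000111011)·(00000010000) mod 2 = 0+0+0+0+0+0+1+0+0+0+0 mod 2 = 1
  c[11] = d·G[:,11] = (01000111011)·(00000001000) mod 2 = 0+0+0+0+0+0+0+1+0+0+0 mod 2 = 1
  c[12] = d·G[:,12] = (01000111011)·(00000000100) mod 2 = 0+0+0+0+0+0+0+0+0+0+0 mod 2 = 0
  c[13] = d·G[:,13] = (01000111011)·(00000000010) mod 2 = 0+0+0+0+0+0+0+0+0+1+0 mod 2 = 1
  c[14] = d·G[:,14] = (01000111011)·(00000000001) mod 2 = 0+0+0+0+0+0+0+0+0+0+1 mod 2 = 1
Codeword = 100010010111011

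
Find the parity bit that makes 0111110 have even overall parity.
Sum of data bits: 0+1+1+1+1+1+0 = 5.
5 mod 2 = 1, so parity bit = 1.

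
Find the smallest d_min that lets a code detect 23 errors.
Detecting e errors requires d_min ≥ e + 1 = 23 + 1 = 24.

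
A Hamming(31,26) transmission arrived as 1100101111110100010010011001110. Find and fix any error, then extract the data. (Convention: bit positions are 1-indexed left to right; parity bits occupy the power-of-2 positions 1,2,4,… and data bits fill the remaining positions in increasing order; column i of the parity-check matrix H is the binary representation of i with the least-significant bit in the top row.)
Syndrome s = H · r^T (mod 2), r = 1100101111110100010010011001110:
  s[0] = (1010101010101010101010101010101)·(1100101111110100010010011001110) mod 2 = 1+0+0+0+1+0+1+0+1+0+1+0+0+0+0+0+0+0+0+0+1+0+0+0+1+0+0+0+1+0+0 mod 2 = 0
  s[1] = (0110011001100110011001100110011)·(1100101111110100010010011001110) mod 2 = 0+1+0+0+0+0+1+0+0+1+1+0+0+1+0+0+0+1+0+0+0+0+0+0+0+0+0+0+0+1+0 mod 2 = 1
  s[2] = (0001111000011110000111100001111)·(1100101111110100010010011001110) mod 2 = 0+0+0+0+1+0+1+0+0+0+0+1+0+1+0+0+0+0+0+0+1+0+0+0+0+0+0+1+1+1+0 mod 2 = 0
  s[3] = (0000000111111110000000011111111)·(1100101111110100010010011001110) mod 2 = 0+0+0+0+0+0+0+1+1+1+1+1+0+1+0+0+0+0+0+0+0+0+0+1+1+0+0+1+1+1+0 mod 2 = 1
  s[4] = (0000000000000001111111111111111)·(1100101111110100010010011001110) mod 2 = 0+0+0+0+0+0+0+0+0+0+0+0+0+0+0+0+0+1+0+0+1+0+0+1+1+0+0+1+1+1+0 mod 2 = 1
Syndrome = 01011
Column 26 of H equals this syndrome → error at bit 26 (1-indexed).
Flip bit 26: 1100101111110100010010011001110 → 1100101111110100010010011101110
Extract data bits at positions {3,5,6,7,9,10,11,12,13,14,15,17,18,19,20,21,22,23,24,25,26,27,28,29,30,31}: 01011111010010010011101110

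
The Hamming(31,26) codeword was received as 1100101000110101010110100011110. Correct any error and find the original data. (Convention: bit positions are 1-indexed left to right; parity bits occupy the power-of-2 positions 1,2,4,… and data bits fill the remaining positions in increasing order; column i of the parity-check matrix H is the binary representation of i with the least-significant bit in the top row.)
Syndrome s = H · r^T (mod 2), r = 1100101000110101010110100011110:
  s[0] = (1010101010101010101010101010101)·(1100101000110101010110100011110) mod 2 = 1+0+0+0+1+0+1+0+0+0+1+0+0+0+0+0+0+0+0+0+1+0+1+0+0+0+1+0+1+0+0 mod 2 = 0
  s[1] = (0110011001100110011001100110011)·(1100101000110101010110100011110) mod 2 = 0+1+0+0+0+0+1+0+0+0+1+0+0+1+0+0+0+1+0+0+0+0+1+0+0+0+1+0+0+1+0 mod 2 = 0
  s[2] = (0001111000011110000111100001111)·(1100101000110101010110100011110) mod 2 = 0+0+0+0+1+0+1+0+0+0+0+1+0+1+0+0+0+0+0+1+1+0+1+0+0+0+0+1+1+1+0 mod 2 = 0
  s[3] = (0000000111111110000000011111111)·(1100101000110101010110100011110) mod 2 = 0+0+0+0+0+0+0+0+0+0+1+1+0+1+0+0+0+0+0+0+0+0+0+0+0+0+1+1+1+1+0 mod 2 = 1
  s[4] = (0000000000000001111111111111111)·(1100101000110101010110100011110) mod 2 = 0+0+0+0+0+0+0+0+0+0+0+0+0+0+0+1+0+1+0+1+1+0+1+0+0+0+1+1+1+1+0 mod 2 = 1
Syndrome = 00011
Column 24 of H equals this syndrome → error at bit 24 (1-indexed).
Flip bit 24: 1100101000110101010110100011110 → 1100101000110101010110110011110
Extract data bits at positions {3,5,6,7,9,10,11,12,13,14,15,17,18,19,20,21,22,23,24,25,26,27,28,29,30,31}: 01010011010010110110011110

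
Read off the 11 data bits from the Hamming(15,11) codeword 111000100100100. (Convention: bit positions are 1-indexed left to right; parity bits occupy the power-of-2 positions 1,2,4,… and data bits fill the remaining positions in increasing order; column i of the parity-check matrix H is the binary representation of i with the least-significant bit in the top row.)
Parity bits occupy power-of-2 positions; data bits are at positions {3,5,6,7,9,10,11,12,13,14,15} (1-indexed).
Extract: c[3]=1 c[5]=0 c[6]=0 c[7]=1 c[9]=0 c[10]=1 c[11]=0 c[12]=0 c[13]=1 c[14]=0 c[15]=0
Data = 10010100100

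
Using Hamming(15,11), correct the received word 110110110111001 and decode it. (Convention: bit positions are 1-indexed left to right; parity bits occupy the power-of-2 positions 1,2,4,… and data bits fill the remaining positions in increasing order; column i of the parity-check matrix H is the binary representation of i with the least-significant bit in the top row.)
Syndrome s = H · r^T (mod 2), r = 110110110111001:
  s[0] = (101010101010101)·(110110110111001) mod 2 = 1+0+0+0+1+0+1+0+0+0+1+0+0+0+1 mod 2 = 1
  s[1] = (011001100110011)·(110110110111001) mod 2 = 0+1+0+0+0+0+1+0+0+1+1+0+0+0+1 mod 2 = 1
  s[2] = (000111100001111)·(110110110111001) mod 2 = 0+0+0+1+1+0+1+0+0+0+0+1+0+0+1 mod 2 = 1
  s[3] = (000000011111111)·(110110110111001) mod 2 = 0+0+0+0+0+0+0+1+0+1+1+1+0+0+1 mod 2 = 1
Syndrome = 1111
Column 15 of H equals this syndrome → error at bit 15 (1-indexed).
Flip bit 15: 110110110111001 → 110110110111000
Extract data bits at positions {3,5,6,7,9,10,11,12,13,14,15}: 01010111000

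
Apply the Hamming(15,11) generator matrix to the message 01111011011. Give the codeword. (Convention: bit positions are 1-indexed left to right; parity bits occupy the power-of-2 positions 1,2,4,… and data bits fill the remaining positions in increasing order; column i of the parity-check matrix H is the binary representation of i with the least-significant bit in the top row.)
Codeword c = d · G (mod 2), d = 01111011011:
  c[0] = d·G[:,0] = (01111011011)·(11011010101) mod 2 = 0+1+0+1+1+0+1+0+0+0+1 mod 2 = 1
  c[1] = d·G[:,1] = (01111011011)·(10110110011) mod 2 = 0+0+1+1+0+0+1+0+0+1+1 mod 2 = 1
  c[2] = d·G[:,2] = (01111011011)·(10000000000) mod 2 = 0+0+0+0+0+0+0+0+0+0+0 mod 2 = 0
  c[3] = d·G[:,3] = (01111011011)·(01110001111) mod 2 = 0+1+1+1+0+0+0+1+0+1+1 mod 2 = 0
  c[4] = d·G[:,4] = (01111011011)·(01000000000) mod 2 = 0+1+0+0+0+0+0+0+0+0+0 mod 2 = 1
  c[5] = d·G[:,5] = (01111011011)·(00100000000) mod 2 = 0+0+1+0+0+0+0+0+0+0+0 mod 2 = 1
  c[6] = d·G[:,6] = (01111011011)·(00010000000) mod 2 = 0+0+0+1+0+0+0+0+0+0+0 mod 2 = 1
  c[7] = d·G[:,7] = (01111011011)·(00001111111) mod 2 = 0+0+0+0+1+0+1+1+0+1+1 mod 2 = 1
  c[8] = d·G[:,8] = (01111011011)·(00001000000) mod 2 = 0+0+0+0+1+0+0+0+0+0+0 mod 2 = 1
  c[9] = d·G[:,9] = (01111011011)·(00000100000) mod 2 = 0+0+0+0+0+0+0+0+0+0+0 mod 2 = 0
  c[10] = d·G[:,10] = (01111011011)·(00000010000) mod 2 = 0+0+0+0+0+0+1+0+0+0+0 mod 2 = 1
  c[11] = d·G[:,11] = (01111011011)·(00000001000) mod 2 = 0+0+0+0+0+0+0+1+0+0+0 mod 2 = 1
  c[12] = d·G[:,12] = (01111011011)·(00000000100) mod 2 = 0+0+0+0+0+0+0+0+0+0+0 mod 2 = 0
  c[13] = d·G[:,13] = (01111011011)·(00000000010) mod 2 = 0+0+0+0+0+0+0+0+0+1+0 mod 2 = 1
  c[14] = d·G[:,14] = (01111011011)·(00000000001) mod 2 = 0+0+0+0+0+0+0+0+0+0+1 mod 2 = 1
Codeword = 110011111011011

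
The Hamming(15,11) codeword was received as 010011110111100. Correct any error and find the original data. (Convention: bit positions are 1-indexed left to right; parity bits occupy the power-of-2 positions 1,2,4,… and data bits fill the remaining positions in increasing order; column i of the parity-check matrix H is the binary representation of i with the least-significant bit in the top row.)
Syndrome s = H · r^T (mod 2), r = 010011110111100:
  s[0] = (101010101010101)·(010011110111100) mod 2 = 0+0+0+0+1+0+1+0+0+0+1+0+1+0+0 mod 2 = 0
  s[1] = (011001100110011)·(010011110111100) mod 2 = 0+1+0+0+0+1+1+0+0+1+1+0+0+0+0 mod 2 = 1
  s[2] = (000111100001111)·(010011110111100) mod 2 = 0+0+0+0+1+1+1+0+0+0+0+1+1+0+0 mod 2 = 1
  s[3] = (000000011111111)·(010011110111100) mod 2 = 0+0+0+0+0+0+0+1+0+1+1+1+1+0+0 mod 2 = 1
Syndrome = 0111
Column 14 of H equals this syndrome → error at bit 14 (1-indexed).
Flip bit 14: 010011110111100 → 010011110111110
Extract data bits at positions {3,5,6,7,9,10,11,12,13,14,15}: 01110111110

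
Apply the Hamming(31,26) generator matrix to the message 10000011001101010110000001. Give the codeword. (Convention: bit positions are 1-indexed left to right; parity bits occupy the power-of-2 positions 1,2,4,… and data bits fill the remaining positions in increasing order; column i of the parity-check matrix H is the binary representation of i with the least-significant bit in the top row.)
Codeword c = d · G (mod 2), d = 10000011001101010110000001:
  c[0] = d·G[:,0] = (10000011001101010110000001)·(11011010101101010101010101) mod 2 = 1+0+0+0+0+0+1+0+0+0+1+1+0+1+0+1+0+1+0+0+0+0+0+0+0+1 mod 2 = 0
  c[1] = d·G[:,1] = (10000011001101010110000001)·(10110110011011001100110011) mod 2 = 1+0+0+0+0+0+1+0+0+0+1+0+0+1+0+0+0+1+0+0+0+0+0+0+0+1 mod 2 = 0
  c[2] = d·G[:,2] = (10000011001101010110000001)·(10000000000000000000000000) mod 2 = 1+0+0+0+0+0+0+0+0+0+0+0+0+0+0+0+0+0+0+0+0+0+0+0+0+0 mod 2 = 1
  c[3] = d·G[:,3] = (10000011001101010110000001)·(01110001111000111100001111) mod 2 = 0+0+0+0+0+0+0+1+0+0+1+0+0+0+0+1+0+1+0+0+0+0+0+0+0+1 mod 2 = 1
  c[4] = d·G[:,4] = (10000011001101010110000001)·(01000000000000000000000000) mod 2 = 0+0+0+0+0+0+0+0+0+0+0+0+0+0+0+0+0+0+0+0+0+0+0+0+0+0 mod 2 = 0
  c[5] = d·G[:,5] = (10000011001101010110000001)·(00100000000000000000000000) mod 2 = 0+0+0+0+0+0+0+0+0+0+0+0+0+0+0+0+0+0+0+0+0+0+0+0+0+0 mod 2 = 0
  c[6] = d·G[:,6] = (10000011001101010110000001)·(00010000000000000000000000) mod 2 = 0+0+0+0+0+0+0+0+0+0+0+0+0+0+0+0+0+0+0+0+0+0+0+0+0+0 mod 2 = 0
  c[7] = d·G[:,7] = (10000011001101010110000001)·(00001111111000000011111111) mod 2 = 0+0+0+0+0+0+1+1+0+0+1+0+0+0+0+0+0+0+1+0+0+0+0+0+0+1 mod 2 = 1
  c[8] = d·G[:,8] = (10000011001101010110000001)·(00001000000000000000000000) mod 2 = 0+0+0+0+0+0+0+0+0+0+0+0+0+0+0+0+0+0+0+0+0+0+0+0+0+0 mod 2 = 0
  c[9] = d·G[:,9] = (10000011001101010110000001)·(00000100000000000000000000) mod 2 = 0+0+0+0+0+0+0+0+0+0+0+0+0+0+0+0+0+0+0+0+0+0+0+0+0+0 mod 2 = 0
  c[10] = d·G[:,10] = (10000011001101010110000001)·(00000010000000000000000000) mod 2 = 0+0+0+0+0+0+1+0+0+0+0+0+0+0+0+0+0+0+0+0+0+0+0+0+0+0 mod 2 = 1
  c[11] = d·G[:,11] = (10000011001101010110000001)·(00000001000000000000000000) mod 2 = 0+0+0+0+0+0+0+1+0+0+0+0+0+0+0+0+0+0+0+0+0+0+0+0+0+0 mod 2 = 1
  c[12] = d·G[:,12] = (10000011001101010110000001)·(00000000100000000000000000) mod 2 = 0+0+0+0+0+0+0+0+0+0+0+0+0+0+0+0+0+0+0+0+0+0+0+0+0+0 mod 2 = 0
  c[13] = d·G[:,13] = (10000011001101010110000001)·(00000000010000000000000000) mod 2 = 0+0+0+0+0+0+0+0+0+0+0+0+0+0+0+0+0+0+0+0+0+0+0+0+0+0 mod 2 = 0
  c[14] = d·G[:,14] = (10000011001101010110000001)·(00000000001000000000000000) mod 2 = 0+0+0+0+0+0+0+0+0+0+1+0+0+0+0+0+0+0+0+0+0+0+0+0+0+0 mod 2 = 1
  c[15] = d·G[:,15] = (10000011001101010110000001)·(00000000000111111111111111) mod 2 = 0+0+0+0+0+0+0+0+0+0+0+1+0+1+0+1+0+1+1+0+0+0+0+0+0+1 mod 2 = 0
  c[16] = d·G[:,16] = (10000011001101010110000001)·(00000000000100000000000000) mod 2 = 0+0+0+0+0+0+0+0+0+0+0+1+0+0+0+0+0+0+0+0+0+0+0+0+0+0 mod 2 = 1
  c[17] = d·G[:,17] = (10000011001101010110000001)·(00000000000010000000000000) mod 2 = 0+0+0+0+0+0+0+0+0+0+0+0+0+0+0+0+0+0+0+0+0+0+0+0+0+0 mod 2 = 0
  c[18] = d·G[:,18] = (10000011001101010110000001)·(00000000000001000000000000) mod 2 = 0+0+0+0+0+0+0+0+0+0+0+0+0+1+0+0+0+0+0+0+0+0+0+0+0+0 mod 2 = 1
  c[19] = d·G[:,19] = (10000011001101010110000001)·(00000000000000100000000000) mod 2 = 0+0+0+0+0+0+0+0+0+0+0+0+0+0+0+0+0+0+0+0+0+0+0+0+0+0 mod 2 = 0
  c[20] = d·G[:,20] = (10000011001101010110000001)·(00000000000000010000000000) mod 2 = 0+0+0+0+0+0+0+0+0+0+0+0+0+0+0+1+0+0+0+0+0+0+0+0+0+0 mod 2 = 1
  c[21] = d·G[:,21] = (10000011001101010110000001)·(00000000000000001000000000) mod 2 = 0+0+0+0+0+0+0+0+0+0+0+0+0+0+0+0+0+0+0+0+0+0+0+0+0+0 mod 2 = 0
  c[22] = d·G[:,22] = (10000011001101010110000001)·(00000000000000000100000000) mod 2 = 0+0+0+0+0+0+0+0+0+0+0+0+0+0+0+0+0+1+0+0+0+0+0+0+0+0 mod 2 = 1
  c[23] = d·G[:,23] = (10000011001101010110000001)·(00000000000000000010000000) mod 2 = 0+0+0+0+0+0+0+0+0+0+0+0+0+0+0+0+0+0+1+0+0+0+0+0+0+0 mod 2 = 1
  c[24] = d·G[:,24] = (10000011001101010110000001)·(00000000000000000001000000) mod 2 = 0+0+0+0+0+0+0+0+0+0+0+0+0+0+0+0+0+0+0+0+0+0+0+0+0+0 mod 2 = 0
  c[25] = d·G[:,25] = (10000011001101010110000001)·(00000000000000000000100000) mod 2 = 0+0+0+0+0+0+0+0+0+0+0+0+0+0+0+0+0+0+0+0+0+0+0+0+0+0 mod 2 = 0
  c[26] = d·G[:,26] = (10000011001101010110000001)·(00000000000000000000010000) mod 2 = 0+0+0+0+0+0+0+0+0+0+0+0+0+0+0+0+0+0+0+0+0+0+0+0+0+0 mod 2 = 0
  c[27] = d·G[:,27] = (10000011001101010110000001)·(00000000000000000000001000) mod 2 = 0+0+0+0+0+0+0+0+0+0+0+0+0+0+0+0+0+0+0+0+0+0+0+0+0+0 mod 2 = 0
  c[28] = d·G[:,28] = (10000011001101010110000001)·(00000000000000000000000100) mod 2 = 0+0+0+0+0+0+0+0+0+0+0+0+0+0+0+0+0+0+0+0+0+0+0+0+0+0 mod 2 = 0
  c[29] = d·G[:,29] = (10000011001101010110000001)·(00000000000000000000000010) mod 2 = 0+0+0+0+0+0+0+0+0+0+0+0+0+0+0+0+0+0+0+0+0+0+0+0+0+0 mod 2 = 0
  c[30] = d·G[:,30] = (10000011001101010110000001)·(00000000000000000000000001) mod 2 = 0+0+0+0+0+0+0+0+0+0+0+0+0+0+0+0+0+0+0+0+0+0+0+0+0+1 mod 2 = 1
Codeword = 0011000100110010101010110000001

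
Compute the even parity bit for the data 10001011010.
Sum of data bits: 1+0+0+0+1+0+1+1+0+1+0 = 5.
5 mod 2 = 1, so parity bit = 1.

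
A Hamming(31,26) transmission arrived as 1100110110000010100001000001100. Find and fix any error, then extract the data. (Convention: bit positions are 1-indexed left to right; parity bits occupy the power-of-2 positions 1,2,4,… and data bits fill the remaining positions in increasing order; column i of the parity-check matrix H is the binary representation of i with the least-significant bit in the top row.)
Syndrome s = H · r^T (mod 2), r = 1100110110000010100001000001100:
  s[0] = (1010101010101010101010101010101)·(1100110110000010100001000001100) mod 2 = 1+0+0+0+1+0+0+0+1+0+0+0+0+0+1+0+1+0+0+0+0+0+0+0+0+0+0+0+1+0+0 mod 2 = 0
  s[1] = (0110011001100110011001100110011)·(1100110110000010100001000001100) mod 2 = 0+1+0+0+0+1+0+0+0+0+0+0+0+0+1+0+0+0+0+0+0+1+0+0+0+0+0+0+0+0+0 mod 2 = 0
  s[2] = (0001111000011110000111100001111)·(1100110110000010100001000001100) mod 2 = 0+0+0+0+1+1+0+0+0+0+0+0+0+0+1+0+0+0+0+0+0+1+0+0+0+0+0+1+1+0+0 mod 2 = 0
  s[3] = (0000000111111110000000011111111)·(1100110110000010100001000001100) mod 2 = 0+0+0+0+0+0+0+1+1+0+0+0+0+0+1+0+0+0+0+0+0+0+0+0+0+0+0+1+1+0+0 mod 2 = 1
  s[4] = (0000000000000001111111111111111)·(1100110110000010100001000001100) mod 2 = 0+0+0+0+0+0+0+0+0+0+0+0+0+0+0+0+1+0+0+0+0+1+0+0+0+0+0+1+1+0+0 mod 2 = 0
Syndrome = 00010
Column 8 of H equals this syndrome → error at bit 8 (1-indexed).
Flip bit 8: 1100110110000010100001000001100 → 1100110010000010100001000001100
Extract data bits at positions {3,5,6,7,9,10,11,12,13,14,15,17,18,19,20,21,22,23,24,25,26,27,28,29,30,31}: 01101000001100001000001100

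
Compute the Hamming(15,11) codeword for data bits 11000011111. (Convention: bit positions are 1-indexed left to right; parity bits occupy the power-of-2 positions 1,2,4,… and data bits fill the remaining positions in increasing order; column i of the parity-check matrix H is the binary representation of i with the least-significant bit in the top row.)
Codeword c = d · G (mod 2), d = 11000011111:
  c[0] = d·G[:,0] = (11000011111)·(11011010101) mod 2 = 1+1+0+0+0+0+1+0+1+0+1 mod 2 = 1
  c[1] = d·G[:,1] = (11000011111)·(10110110011) mod 2 = 1+0+0+0+0+0+1+0+0+1+1 mod 2 = 0
  c[2] = d·G[:,2] = (11000011111)·(10000000000) mod 2 = 1+0+0+0+0+0+0+0+0+0+0 mod 2 = 1
  c[3] = d·G[:,3] = (11000011111)·(01110001111) mod 2 = 0+1+0+0+0+0+0+1+1+1+1 mod 2 = 1
  c[4] = d·G[:,4] = (11000011111)·(01000000000) mod 2 = 0+1+0+0+0+0+0+0+0+0+0 mod 2 = 1
  c[5] = d·G[:,5] = (11000011111)·(00100000000) mod 2 = 0+0+0+0+0+0+0+0+0+0+0 mod 2 = 0
  c[6] = d·G[:,6] = (11000011111)·(00010000000) mod 2 = 0+0+0+0+0+0+0+0+0+0+0 mod 2 = 0
  c[7] = d·G[:,7] = (11000011111)·(00001111111) mod 2 = 0+0+0+0+0+0+1+1+1+1+1 mod 2 = 1
  c[8] = d·G[:,8] = (11000011111)·(00001000000) mod 2 = 0+0+0+0+0+0+0+0+0+0+0 mod 2 = 0
  c[9] = d·G[:,9] = (11000011111)·(00000100000) mod 2 = 0+0+0+0+0+0+0+0+0+0+0 mod 2 = 0
  c[10] = d·G[:,10] = (11000011111)·(00000010000) mod 2 = 0+0+0+0+0+0+1+0+0+0+0 mod 2 = 1
  c[11] = d·G[:,11] = (11000011111)·(00000001000) mod 2 = 0+0+0+0+0+0+0+1+0+0+0 mod 2 = 1
  c[12] = d·G[:,12] = (11000011111)·(00000000100) mod 2 = 0+0+0+0+0+0+0+0+1+0+0 mod 2 = 1
  c[13] = d·G[:,13] = (11000011111)·(00000000010) mod 2 = 0+0+0+0+0+0+0+0+0+1+0 mod 2 = 1
  c[14] = d·G[:,14] = (11000011111)·(00000000001) mod 2 = 0+0+0+0+0+0+0+0+0+0+1 mod 2 = 1
Codeword = 101110010011111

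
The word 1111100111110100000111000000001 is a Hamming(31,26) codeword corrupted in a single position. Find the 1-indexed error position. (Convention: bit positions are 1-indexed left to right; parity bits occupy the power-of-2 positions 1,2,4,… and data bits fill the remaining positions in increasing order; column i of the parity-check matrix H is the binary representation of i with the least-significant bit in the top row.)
Syndrome s = H · r^T (mod 2), r = 1111100111110100000111000000001:
  s[0] = (1010101010101010101010101010101)·(1111100111110100000111000000001) mod 2 = 1+0+1+0+1+0+0+0+1+0+1+0+0+0+0+0+0+0+0+0+1+0+0+0+0+0+0+0+0+0+1 mod 2 = 1
  s[1] = (0110011001100110011001100110011)·(1111100111110100000111000000001) mod 2 = 0+1+1+0+0+0+0+0+0+1+1+0+0+1+0+0+0+0+0+0+0+1+0+0+0+0+0+0+0+0+1 mod 2 = 1
  s[2] = (0001111000011110000111100001111)·(1111100111110100000111000000001) mod 2 = 0+0+0+1+1+0+0+0+0+0+0+1+0+1+0+0+0+0+0+1+1+1+0+0+0+0+0+0+0+0+1 mod 2 = 0
  s[3] = (0000000111111110000000011111111)·(1111100111110100000111000000001) mod 2 = 0+0+0+0+0+0+0+1+1+1+1+1+0+1+0+0+0+0+0+0+0+0+0+0+0+0+0+0+0+0+1 mod 2 = 1
  s[4] = (0000000000000001111111111111111)·(1111100111110100000111000000001) mod 2 = 0+0+0+0+0+0+0+0+0+0+0+0+0+0+0+0+0+0+0+1+1+1+0+0+0+0+0+0+0+0+1 mod 2 = 0
Syndrome = 11010
Column i of H is the binary representation of i, so the syndrome is the binary index of the flipped bit.
Read s = 11010 with s[0] as LSB: 1·2^0 + 1·2^1 + 0·2^2 + 1·2^3 + 0·2^4 = 11.
Error is at bit position 11.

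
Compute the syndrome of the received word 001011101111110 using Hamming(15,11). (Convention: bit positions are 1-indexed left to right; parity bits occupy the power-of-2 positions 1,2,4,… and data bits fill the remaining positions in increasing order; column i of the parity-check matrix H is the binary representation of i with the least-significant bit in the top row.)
Syndrome s = H · r^T (mod 2), r = 001011101111110:
  s[0] = (101010101010101)·(001011101111110) mod 2 = 0+0+1+0+1+0+1+0+1+0+1+0+1+0+0 mod 2 = 0
  s[1] = (011001100110011)·(001011101111110) mod 2 = 0+0+1+0+0+1+1+0+0+1+1+0+0+1+0 mod 2 = 0
  s[2] = (000111100001111)·(001011101111110) mod 2 = 0+0+0+0+1+1+1+0+0+0+0+1+1+1+0 mod 2 = 0
  s[3] = (000000011111111)·(001011101111110) mod 2 = 0+0+0+0+0+0+0+0+1+1+1+1+1+1+0 mod 2 = 0
Syndrome = 0000
s = 0: no error detected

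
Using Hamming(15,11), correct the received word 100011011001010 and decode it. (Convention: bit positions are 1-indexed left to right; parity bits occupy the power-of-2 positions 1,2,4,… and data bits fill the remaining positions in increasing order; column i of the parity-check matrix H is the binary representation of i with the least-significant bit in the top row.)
Syndrome s = H · r^T (mod 2), r = 100011011001010:
  s[0] = (101010101010101)·(100011011001010) mod 2 = 1+0+0+0+1+0+0+0+1+0+0+0+0+0+0 mod 2 = 1
  s[1] = (011001100110011)·(100011011001010) mod 2 = 0+0+0+0+0+1+0+0+0+0+0+0+0+1+0 mod 2 = 0
  s[2] = (000111100001111)·(100011011001010) mod 2 = 0+0+0+0+1+1+0+0+0+0+0+1+0+1+0 mod 2 = 0
  s[3] = (000000011111111)·(100011011001010) mod 2 = 0+0+0+0+0+0+0+1+1+0+0+1+0+1+0 mod 2 = 0
Syndrome = 1000
Column 1 of H equals this syndrome → error at bit 1 (1-indexed).
Flip bit 1: 100011011001010 → 000011011001010
Extract data bits at positions {3,5,6,7,9,10,11,12,13,14,15}: 01101001010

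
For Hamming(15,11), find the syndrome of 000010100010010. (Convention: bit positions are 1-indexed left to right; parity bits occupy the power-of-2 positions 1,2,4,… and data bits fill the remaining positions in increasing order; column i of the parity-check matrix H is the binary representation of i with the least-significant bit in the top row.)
Syndrome s = H · r^T (mod 2), r = 000010100010010:
  s[0] = (101010101010101)·(000010100010010) mod 2 = 0+0+0+0+1+0+1+0+0+0+1+0+0+0+0 mod 2 = 1
  s[1] = (011001100110011)·(000010100010010) mod 2 = 0+0+0+0+0+0+1+0+0+0+1+0+0+1+0 mod 2 = 1
  s[2] = (000111100001111)·(000010100010010) mod 2 = 0+0+0+0+1+0+1+0+0+0+0+0+0+1+0 mod 2 = 1
  s[3] = (000000011111111)·(000010100010010) mod 2 = 0+0+0+0+0+0+0+0+0+0+1+0+0+1+0 mod 2 = 0
Syndrome = 1110
Non-zero syndrome: error at position 7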